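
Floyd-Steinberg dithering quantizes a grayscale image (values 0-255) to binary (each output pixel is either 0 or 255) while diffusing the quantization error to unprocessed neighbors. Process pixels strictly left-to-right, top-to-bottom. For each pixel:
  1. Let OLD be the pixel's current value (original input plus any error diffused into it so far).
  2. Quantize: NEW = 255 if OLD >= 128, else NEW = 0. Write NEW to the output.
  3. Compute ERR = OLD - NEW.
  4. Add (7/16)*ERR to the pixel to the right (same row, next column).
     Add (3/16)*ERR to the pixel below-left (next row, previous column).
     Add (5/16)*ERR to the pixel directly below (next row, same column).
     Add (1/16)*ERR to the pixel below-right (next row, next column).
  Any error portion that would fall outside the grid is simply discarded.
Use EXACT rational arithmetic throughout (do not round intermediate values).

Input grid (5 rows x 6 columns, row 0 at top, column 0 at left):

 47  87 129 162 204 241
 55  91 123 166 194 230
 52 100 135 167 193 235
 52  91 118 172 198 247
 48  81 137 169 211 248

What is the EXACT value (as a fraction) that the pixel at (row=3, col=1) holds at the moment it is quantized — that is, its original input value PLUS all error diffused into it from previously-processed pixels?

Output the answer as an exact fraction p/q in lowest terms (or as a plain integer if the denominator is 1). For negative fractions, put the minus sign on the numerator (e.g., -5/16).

Answer: 21697907667/134217728

Derivation:
(0,0): OLD=47 → NEW=0, ERR=47
(0,1): OLD=1721/16 → NEW=0, ERR=1721/16
(0,2): OLD=45071/256 → NEW=255, ERR=-20209/256
(0,3): OLD=522089/4096 → NEW=0, ERR=522089/4096
(0,4): OLD=17023967/65536 → NEW=255, ERR=312287/65536
(0,5): OLD=254892825/1048576 → NEW=255, ERR=-12494055/1048576
(1,0): OLD=23003/256 → NEW=0, ERR=23003/256
(1,1): OLD=311421/2048 → NEW=255, ERR=-210819/2048
(1,2): OLD=5499585/65536 → NEW=0, ERR=5499585/65536
(1,3): OLD=62522797/262144 → NEW=255, ERR=-4323923/262144
(1,4): OLD=3254865639/16777216 → NEW=255, ERR=-1023324441/16777216
(1,5): OLD=53657304865/268435456 → NEW=255, ERR=-14793736415/268435456
(2,0): OLD=1991599/32768 → NEW=0, ERR=1991599/32768
(2,1): OLD=121396469/1048576 → NEW=0, ERR=121396469/1048576
(2,2): OLD=3394839839/16777216 → NEW=255, ERR=-883350241/16777216
(2,3): OLD=17799767271/134217728 → NEW=255, ERR=-16425753369/134217728
(2,4): OLD=468293279285/4294967296 → NEW=0, ERR=468293279285/4294967296
(2,5): OLD=17981660017859/68719476736 → NEW=255, ERR=458193450179/68719476736
(3,0): OLD=1555260479/16777216 → NEW=0, ERR=1555260479/16777216
(3,1): OLD=21697907667/134217728 → NEW=255, ERR=-12527612973/134217728
Target (3,1): original=91, with diffused error = 21697907667/134217728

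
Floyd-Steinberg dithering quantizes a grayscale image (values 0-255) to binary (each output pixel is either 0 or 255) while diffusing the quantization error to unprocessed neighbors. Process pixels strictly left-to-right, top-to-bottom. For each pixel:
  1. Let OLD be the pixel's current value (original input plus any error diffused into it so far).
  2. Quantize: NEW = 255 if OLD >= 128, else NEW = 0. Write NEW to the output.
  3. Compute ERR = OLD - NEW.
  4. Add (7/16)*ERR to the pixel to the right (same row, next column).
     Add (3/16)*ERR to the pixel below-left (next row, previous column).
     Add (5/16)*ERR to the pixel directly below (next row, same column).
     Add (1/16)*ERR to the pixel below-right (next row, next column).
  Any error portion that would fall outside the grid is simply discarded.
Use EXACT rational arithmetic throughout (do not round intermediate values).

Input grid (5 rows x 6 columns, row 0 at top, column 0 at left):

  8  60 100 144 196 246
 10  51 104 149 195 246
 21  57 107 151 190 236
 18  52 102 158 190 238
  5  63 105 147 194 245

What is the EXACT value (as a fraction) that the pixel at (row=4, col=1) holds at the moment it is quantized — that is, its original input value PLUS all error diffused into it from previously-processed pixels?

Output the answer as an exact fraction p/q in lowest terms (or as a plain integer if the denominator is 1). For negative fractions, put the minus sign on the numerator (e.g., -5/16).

(0,0): OLD=8 → NEW=0, ERR=8
(0,1): OLD=127/2 → NEW=0, ERR=127/2
(0,2): OLD=4089/32 → NEW=0, ERR=4089/32
(0,3): OLD=102351/512 → NEW=255, ERR=-28209/512
(0,4): OLD=1408169/8192 → NEW=255, ERR=-680791/8192
(0,5): OLD=27478175/131072 → NEW=255, ERR=-5945185/131072
(1,0): OLD=781/32 → NEW=0, ERR=781/32
(1,1): OLD=27131/256 → NEW=0, ERR=27131/256
(1,2): OLD=1506807/8192 → NEW=255, ERR=-582153/8192
(1,3): OLD=3050587/32768 → NEW=0, ERR=3050587/32768
(1,4): OLD=414840737/2097152 → NEW=255, ERR=-119933023/2097152
(1,5): OLD=6764961815/33554432 → NEW=255, ERR=-1791418345/33554432
(2,0): OLD=198649/4096 → NEW=0, ERR=198649/4096
(2,1): OLD=13046627/131072 → NEW=0, ERR=13046627/131072
(2,2): OLD=319647529/2097152 → NEW=255, ERR=-215126231/2097152
(2,3): OLD=2014096609/16777216 → NEW=0, ERR=2014096609/16777216
(2,4): OLD=118357730019/536870912 → NEW=255, ERR=-18544352541/536870912
(2,5): OLD=1723397774437/8589934592 → NEW=255, ERR=-467035546523/8589934592
(3,0): OLD=108672457/2097152 → NEW=0, ERR=108672457/2097152
(3,1): OLD=1502798709/16777216 → NEW=0, ERR=1502798709/16777216
(3,2): OLD=18503608159/134217728 → NEW=255, ERR=-15721912481/134217728
(3,3): OLD=1128546200749/8589934592 → NEW=255, ERR=-1061887120211/8589934592
(3,4): OLD=8413376969581/68719476736 → NEW=0, ERR=8413376969581/68719476736
(3,5): OLD=299522307211587/1099511627776 → NEW=255, ERR=19146842128707/1099511627776
(4,0): OLD=10197471687/268435456 → NEW=0, ERR=10197471687/268435456
(4,1): OLD=381767737787/4294967296 → NEW=0, ERR=381767737787/4294967296
Target (4,1): original=63, with diffused error = 381767737787/4294967296

Answer: 381767737787/4294967296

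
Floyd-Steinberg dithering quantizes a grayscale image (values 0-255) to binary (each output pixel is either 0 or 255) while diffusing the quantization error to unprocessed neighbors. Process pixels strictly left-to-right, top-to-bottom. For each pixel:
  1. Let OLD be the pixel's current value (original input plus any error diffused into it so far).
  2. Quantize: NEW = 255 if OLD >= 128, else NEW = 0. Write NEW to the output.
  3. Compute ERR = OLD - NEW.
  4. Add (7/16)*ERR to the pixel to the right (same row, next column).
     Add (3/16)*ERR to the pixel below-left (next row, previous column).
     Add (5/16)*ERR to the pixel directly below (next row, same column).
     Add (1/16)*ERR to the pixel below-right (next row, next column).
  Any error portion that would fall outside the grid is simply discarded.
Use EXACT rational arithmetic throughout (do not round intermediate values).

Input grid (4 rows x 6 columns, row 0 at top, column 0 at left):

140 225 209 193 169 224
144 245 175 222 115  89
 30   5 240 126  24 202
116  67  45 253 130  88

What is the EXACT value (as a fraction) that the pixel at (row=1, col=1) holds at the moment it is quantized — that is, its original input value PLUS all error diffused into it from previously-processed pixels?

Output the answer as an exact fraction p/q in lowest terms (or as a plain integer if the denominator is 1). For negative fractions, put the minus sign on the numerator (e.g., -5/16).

Answer: 487815/2048

Derivation:
(0,0): OLD=140 → NEW=255, ERR=-115
(0,1): OLD=2795/16 → NEW=255, ERR=-1285/16
(0,2): OLD=44509/256 → NEW=255, ERR=-20771/256
(0,3): OLD=645131/4096 → NEW=255, ERR=-399349/4096
(0,4): OLD=8280141/65536 → NEW=0, ERR=8280141/65536
(0,5): OLD=292842011/1048576 → NEW=255, ERR=25455131/1048576
(1,0): OLD=23809/256 → NEW=0, ERR=23809/256
(1,1): OLD=487815/2048 → NEW=255, ERR=-34425/2048
Target (1,1): original=245, with diffused error = 487815/2048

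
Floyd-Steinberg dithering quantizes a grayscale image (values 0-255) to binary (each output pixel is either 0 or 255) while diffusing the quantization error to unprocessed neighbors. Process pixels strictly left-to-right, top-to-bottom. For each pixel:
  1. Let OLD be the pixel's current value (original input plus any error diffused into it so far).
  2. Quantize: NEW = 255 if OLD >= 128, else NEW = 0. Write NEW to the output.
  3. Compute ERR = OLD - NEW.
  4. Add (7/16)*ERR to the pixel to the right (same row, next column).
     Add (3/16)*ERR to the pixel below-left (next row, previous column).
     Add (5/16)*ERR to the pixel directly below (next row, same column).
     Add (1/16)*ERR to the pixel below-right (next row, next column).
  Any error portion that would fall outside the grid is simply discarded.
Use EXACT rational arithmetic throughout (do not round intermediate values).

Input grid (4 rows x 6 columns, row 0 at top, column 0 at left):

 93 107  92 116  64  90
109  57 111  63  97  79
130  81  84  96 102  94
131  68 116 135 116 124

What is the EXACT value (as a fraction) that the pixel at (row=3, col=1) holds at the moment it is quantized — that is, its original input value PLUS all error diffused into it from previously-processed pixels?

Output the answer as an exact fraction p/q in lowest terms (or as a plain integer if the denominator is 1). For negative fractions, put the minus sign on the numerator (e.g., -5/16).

Answer: 20120934745/134217728

Derivation:
(0,0): OLD=93 → NEW=0, ERR=93
(0,1): OLD=2363/16 → NEW=255, ERR=-1717/16
(0,2): OLD=11533/256 → NEW=0, ERR=11533/256
(0,3): OLD=555867/4096 → NEW=255, ERR=-488613/4096
(0,4): OLD=774013/65536 → NEW=0, ERR=774013/65536
(0,5): OLD=99789931/1048576 → NEW=0, ERR=99789931/1048576
(1,0): OLD=30193/256 → NEW=0, ERR=30193/256
(1,1): OLD=182935/2048 → NEW=0, ERR=182935/2048
(1,2): OLD=8852835/65536 → NEW=255, ERR=-7858845/65536
(1,3): OLD=-5691545/262144 → NEW=0, ERR=-5691545/262144
(1,4): OLD=1704232597/16777216 → NEW=0, ERR=1704232597/16777216
(1,5): OLD=41317371011/268435456 → NEW=255, ERR=-27133670269/268435456
(2,0): OLD=6016365/32768 → NEW=255, ERR=-2339475/32768
(2,1): OLD=65604479/1048576 → NEW=0, ERR=65604479/1048576
(2,2): OLD=1265174077/16777216 → NEW=0, ERR=1265174077/16777216
(2,3): OLD=17952780693/134217728 → NEW=255, ERR=-16272739947/134217728
(2,4): OLD=259377759807/4294967296 → NEW=0, ERR=259377759807/4294967296
(2,5): OLD=6540865055145/68719476736 → NEW=0, ERR=6540865055145/68719476736
(3,0): OLD=2020312733/16777216 → NEW=0, ERR=2020312733/16777216
(3,1): OLD=20120934745/134217728 → NEW=255, ERR=-14104585895/134217728
Target (3,1): original=68, with diffused error = 20120934745/134217728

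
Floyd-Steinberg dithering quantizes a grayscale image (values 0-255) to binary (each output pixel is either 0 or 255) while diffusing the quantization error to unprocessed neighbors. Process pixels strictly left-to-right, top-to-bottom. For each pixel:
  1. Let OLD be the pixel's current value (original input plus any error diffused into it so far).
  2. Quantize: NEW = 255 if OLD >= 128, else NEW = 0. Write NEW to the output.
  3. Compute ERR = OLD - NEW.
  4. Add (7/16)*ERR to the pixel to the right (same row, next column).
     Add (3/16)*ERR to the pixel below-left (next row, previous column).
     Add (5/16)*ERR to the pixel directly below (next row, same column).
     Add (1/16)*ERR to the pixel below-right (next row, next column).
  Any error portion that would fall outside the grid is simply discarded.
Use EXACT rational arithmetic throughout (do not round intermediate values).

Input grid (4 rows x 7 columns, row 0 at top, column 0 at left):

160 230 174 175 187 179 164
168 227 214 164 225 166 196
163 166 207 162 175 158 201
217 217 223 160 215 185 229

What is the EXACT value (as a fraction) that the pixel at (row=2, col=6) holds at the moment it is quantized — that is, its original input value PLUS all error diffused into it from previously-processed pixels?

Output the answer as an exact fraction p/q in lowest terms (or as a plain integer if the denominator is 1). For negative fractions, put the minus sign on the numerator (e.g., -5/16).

Answer: 92684218490069/549755813888

Derivation:
(0,0): OLD=160 → NEW=255, ERR=-95
(0,1): OLD=3015/16 → NEW=255, ERR=-1065/16
(0,2): OLD=37089/256 → NEW=255, ERR=-28191/256
(0,3): OLD=519463/4096 → NEW=0, ERR=519463/4096
(0,4): OLD=15891473/65536 → NEW=255, ERR=-820207/65536
(0,5): OLD=181953655/1048576 → NEW=255, ERR=-85433225/1048576
(0,6): OLD=2153430849/16777216 → NEW=255, ERR=-2124759231/16777216
(1,0): OLD=32213/256 → NEW=0, ERR=32213/256
(1,1): OLD=480595/2048 → NEW=255, ERR=-41645/2048
(1,2): OLD=12472143/65536 → NEW=255, ERR=-4239537/65536
(1,3): OLD=43542307/262144 → NEW=255, ERR=-23304413/262144
(1,4): OLD=2933416329/16777216 → NEW=255, ERR=-1344773751/16777216
(1,5): OLD=10863980377/134217728 → NEW=0, ERR=10863980377/134217728
(1,6): OLD=401028835607/2147483648 → NEW=255, ERR=-146579494633/2147483648
(2,0): OLD=6504769/32768 → NEW=255, ERR=-1851071/32768
(2,1): OLD=137013339/1048576 → NEW=255, ERR=-130373541/1048576
(2,2): OLD=1920130769/16777216 → NEW=0, ERR=1920130769/16777216
(2,3): OLD=22175202185/134217728 → NEW=255, ERR=-12050318455/134217728
(2,4): OLD=129163270425/1073741824 → NEW=0, ERR=129163270425/1073741824
(2,5): OLD=7494373354227/34359738368 → NEW=255, ERR=-1267359929613/34359738368
(2,6): OLD=92684218490069/549755813888 → NEW=255, ERR=-47503514051371/549755813888
Target (2,6): original=201, with diffused error = 92684218490069/549755813888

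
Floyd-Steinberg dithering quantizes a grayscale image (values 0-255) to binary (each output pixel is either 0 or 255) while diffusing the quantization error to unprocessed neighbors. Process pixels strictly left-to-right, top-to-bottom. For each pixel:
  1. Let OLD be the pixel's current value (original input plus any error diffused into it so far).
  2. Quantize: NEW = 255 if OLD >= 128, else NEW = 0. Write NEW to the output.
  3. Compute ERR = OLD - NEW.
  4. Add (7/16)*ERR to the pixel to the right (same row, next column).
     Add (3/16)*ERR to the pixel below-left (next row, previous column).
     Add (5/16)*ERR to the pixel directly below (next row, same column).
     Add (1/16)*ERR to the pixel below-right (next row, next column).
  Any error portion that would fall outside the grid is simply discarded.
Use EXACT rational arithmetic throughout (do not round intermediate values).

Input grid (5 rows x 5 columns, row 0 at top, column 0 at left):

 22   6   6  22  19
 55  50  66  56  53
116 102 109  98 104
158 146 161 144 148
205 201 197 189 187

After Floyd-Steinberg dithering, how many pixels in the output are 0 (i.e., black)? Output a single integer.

(0,0): OLD=22 → NEW=0, ERR=22
(0,1): OLD=125/8 → NEW=0, ERR=125/8
(0,2): OLD=1643/128 → NEW=0, ERR=1643/128
(0,3): OLD=56557/2048 → NEW=0, ERR=56557/2048
(0,4): OLD=1018491/32768 → NEW=0, ERR=1018491/32768
(1,0): OLD=8295/128 → NEW=0, ERR=8295/128
(1,1): OLD=89105/1024 → NEW=0, ERR=89105/1024
(1,2): OLD=3743269/32768 → NEW=0, ERR=3743269/32768
(1,3): OLD=15890913/131072 → NEW=0, ERR=15890913/131072
(1,4): OLD=246374915/2097152 → NEW=0, ERR=246374915/2097152
(2,0): OLD=2499659/16384 → NEW=255, ERR=-1678261/16384
(2,1): OLD=57591849/524288 → NEW=0, ERR=57591849/524288
(2,2): OLD=1853275451/8388608 → NEW=255, ERR=-285819589/8388608
(2,3): OLD=20152468225/134217728 → NEW=255, ERR=-14073052415/134217728
(2,4): OLD=219939200199/2147483648 → NEW=0, ERR=219939200199/2147483648
(3,0): OLD=1229653851/8388608 → NEW=255, ERR=-909441189/8388608
(3,1): OLD=8060159743/67108864 → NEW=0, ERR=8060159743/67108864
(3,2): OLD=408245892709/2147483648 → NEW=255, ERR=-139362437531/2147483648
(3,3): OLD=429133606861/4294967296 → NEW=0, ERR=429133606861/4294967296
(3,4): OLD=14923472129665/68719476736 → NEW=255, ERR=-2599994438015/68719476736
(4,0): OLD=207919905589/1073741824 → NEW=255, ERR=-65884259531/1073741824
(4,1): OLD=6622649080437/34359738368 → NEW=255, ERR=-2139084203403/34359738368
(4,2): OLD=96605319262715/549755813888 → NEW=255, ERR=-43582413278725/549755813888
(4,3): OLD=1533953546116981/8796093022208 → NEW=255, ERR=-709050174546059/8796093022208
(4,4): OLD=20569428287145651/140737488355328 → NEW=255, ERR=-15318631243462989/140737488355328
Output grid:
  Row 0: .....  (5 black, running=5)
  Row 1: .....  (5 black, running=10)
  Row 2: #.##.  (2 black, running=12)
  Row 3: #.#.#  (2 black, running=14)
  Row 4: #####  (0 black, running=14)

Answer: 14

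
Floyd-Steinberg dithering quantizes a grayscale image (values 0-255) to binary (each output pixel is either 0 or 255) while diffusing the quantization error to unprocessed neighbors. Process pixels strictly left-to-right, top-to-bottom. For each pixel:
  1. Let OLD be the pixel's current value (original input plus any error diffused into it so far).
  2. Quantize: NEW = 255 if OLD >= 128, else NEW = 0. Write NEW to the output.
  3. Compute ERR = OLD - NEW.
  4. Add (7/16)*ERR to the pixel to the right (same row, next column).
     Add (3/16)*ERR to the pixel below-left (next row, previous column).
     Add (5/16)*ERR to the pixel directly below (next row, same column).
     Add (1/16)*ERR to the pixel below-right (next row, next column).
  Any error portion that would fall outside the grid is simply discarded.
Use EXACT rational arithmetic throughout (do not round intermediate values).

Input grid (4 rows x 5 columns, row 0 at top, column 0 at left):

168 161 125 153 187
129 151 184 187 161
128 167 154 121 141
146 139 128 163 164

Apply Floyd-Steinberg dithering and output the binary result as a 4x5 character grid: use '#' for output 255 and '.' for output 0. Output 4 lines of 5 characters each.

Answer: #.#.#
.####
#.#..
#.###

Derivation:
(0,0): OLD=168 → NEW=255, ERR=-87
(0,1): OLD=1967/16 → NEW=0, ERR=1967/16
(0,2): OLD=45769/256 → NEW=255, ERR=-19511/256
(0,3): OLD=490111/4096 → NEW=0, ERR=490111/4096
(0,4): OLD=15686009/65536 → NEW=255, ERR=-1025671/65536
(1,0): OLD=31965/256 → NEW=0, ERR=31965/256
(1,1): OLD=459403/2048 → NEW=255, ERR=-62837/2048
(1,2): OLD=11591911/65536 → NEW=255, ERR=-5119769/65536
(1,3): OLD=47845595/262144 → NEW=255, ERR=-19001125/262144
(1,4): OLD=553128753/4194304 → NEW=255, ERR=-516418767/4194304
(2,0): OLD=5284393/32768 → NEW=255, ERR=-3071447/32768
(2,1): OLD=114881747/1048576 → NEW=0, ERR=114881747/1048576
(2,2): OLD=2718095929/16777216 → NEW=255, ERR=-1560094151/16777216
(2,3): OLD=7971985051/268435456 → NEW=0, ERR=7971985051/268435456
(2,4): OLD=476683126653/4294967296 → NEW=0, ERR=476683126653/4294967296
(3,0): OLD=2302687257/16777216 → NEW=255, ERR=-1975502823/16777216
(3,1): OLD=13210842533/134217728 → NEW=0, ERR=13210842533/134217728
(3,2): OLD=663225759655/4294967296 → NEW=255, ERR=-431990900825/4294967296
(3,3): OLD=1230720310447/8589934592 → NEW=255, ERR=-959713010513/8589934592
(3,4): OLD=20843932083979/137438953472 → NEW=255, ERR=-14203001051381/137438953472
Row 0: #.#.#
Row 1: .####
Row 2: #.#..
Row 3: #.###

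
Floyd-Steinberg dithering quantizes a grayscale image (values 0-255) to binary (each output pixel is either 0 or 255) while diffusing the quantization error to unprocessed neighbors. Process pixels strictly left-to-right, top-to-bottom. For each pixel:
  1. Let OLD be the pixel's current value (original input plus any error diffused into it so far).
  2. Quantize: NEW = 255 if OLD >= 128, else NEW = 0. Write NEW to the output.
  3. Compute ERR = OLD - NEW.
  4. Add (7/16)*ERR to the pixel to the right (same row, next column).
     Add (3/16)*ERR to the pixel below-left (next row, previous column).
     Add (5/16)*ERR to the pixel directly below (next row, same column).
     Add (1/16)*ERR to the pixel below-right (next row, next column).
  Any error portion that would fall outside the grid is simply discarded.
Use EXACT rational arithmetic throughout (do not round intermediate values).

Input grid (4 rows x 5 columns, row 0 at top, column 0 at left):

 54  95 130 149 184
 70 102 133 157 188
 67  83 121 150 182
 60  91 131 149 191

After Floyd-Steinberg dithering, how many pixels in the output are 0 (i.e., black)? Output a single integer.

(0,0): OLD=54 → NEW=0, ERR=54
(0,1): OLD=949/8 → NEW=0, ERR=949/8
(0,2): OLD=23283/128 → NEW=255, ERR=-9357/128
(0,3): OLD=239653/2048 → NEW=0, ERR=239653/2048
(0,4): OLD=7706883/32768 → NEW=255, ERR=-648957/32768
(1,0): OLD=13967/128 → NEW=0, ERR=13967/128
(1,1): OLD=180713/1024 → NEW=255, ERR=-80407/1024
(1,2): OLD=3445789/32768 → NEW=0, ERR=3445789/32768
(1,3): OLD=30315929/131072 → NEW=255, ERR=-3107431/131072
(1,4): OLD=374871211/2097152 → NEW=255, ERR=-159902549/2097152
(2,0): OLD=1415187/16384 → NEW=0, ERR=1415187/16384
(2,1): OLD=64376321/524288 → NEW=0, ERR=64376321/524288
(2,2): OLD=1662861379/8388608 → NEW=255, ERR=-476233661/8388608
(2,3): OLD=14767937049/134217728 → NEW=0, ERR=14767937049/134217728
(2,4): OLD=439866758255/2147483648 → NEW=255, ERR=-107741571985/2147483648
(3,0): OLD=922875363/8388608 → NEW=0, ERR=922875363/8388608
(3,1): OLD=11559960615/67108864 → NEW=255, ERR=-5552799705/67108864
(3,2): OLD=226266618461/2147483648 → NEW=0, ERR=226266618461/2147483648
(3,3): OLD=929970222101/4294967296 → NEW=255, ERR=-165246438379/4294967296
(3,4): OLD=11363853253641/68719476736 → NEW=255, ERR=-6159613314039/68719476736
Output grid:
  Row 0: ..#.#  (3 black, running=3)
  Row 1: .#.##  (2 black, running=5)
  Row 2: ..#.#  (3 black, running=8)
  Row 3: .#.##  (2 black, running=10)

Answer: 10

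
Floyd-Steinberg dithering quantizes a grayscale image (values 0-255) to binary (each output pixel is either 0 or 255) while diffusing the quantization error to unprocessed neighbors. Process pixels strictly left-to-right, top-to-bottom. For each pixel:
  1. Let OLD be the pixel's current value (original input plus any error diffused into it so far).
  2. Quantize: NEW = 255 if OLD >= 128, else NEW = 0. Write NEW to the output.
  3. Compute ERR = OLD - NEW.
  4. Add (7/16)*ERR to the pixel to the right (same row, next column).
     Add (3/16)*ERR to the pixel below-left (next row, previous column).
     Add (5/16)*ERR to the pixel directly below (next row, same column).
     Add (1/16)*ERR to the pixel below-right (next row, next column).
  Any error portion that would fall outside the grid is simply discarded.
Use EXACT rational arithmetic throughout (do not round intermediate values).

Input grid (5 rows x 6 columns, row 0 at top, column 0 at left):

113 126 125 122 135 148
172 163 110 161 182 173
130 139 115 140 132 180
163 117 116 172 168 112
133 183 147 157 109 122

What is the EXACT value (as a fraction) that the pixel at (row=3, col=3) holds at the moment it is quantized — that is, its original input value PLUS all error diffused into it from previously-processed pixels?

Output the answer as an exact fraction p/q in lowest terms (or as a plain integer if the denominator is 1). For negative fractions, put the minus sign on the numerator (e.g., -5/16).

(0,0): OLD=113 → NEW=0, ERR=113
(0,1): OLD=2807/16 → NEW=255, ERR=-1273/16
(0,2): OLD=23089/256 → NEW=0, ERR=23089/256
(0,3): OLD=661335/4096 → NEW=255, ERR=-383145/4096
(0,4): OLD=6165345/65536 → NEW=0, ERR=6165345/65536
(0,5): OLD=198346663/1048576 → NEW=255, ERR=-69040217/1048576
(1,0): OLD=49253/256 → NEW=255, ERR=-16027/256
(1,1): OLD=275907/2048 → NEW=255, ERR=-246333/2048
(1,2): OLD=4132095/65536 → NEW=0, ERR=4132095/65536
(1,3): OLD=47875155/262144 → NEW=255, ERR=-18971565/262144
(1,4): OLD=2710271321/16777216 → NEW=255, ERR=-1567918759/16777216
(1,5): OLD=31519013535/268435456 → NEW=0, ERR=31519013535/268435456
(2,0): OLD=2879761/32768 → NEW=0, ERR=2879761/32768
(2,1): OLD=154948811/1048576 → NEW=255, ERR=-112438069/1048576
(2,2): OLD=1119099681/16777216 → NEW=0, ERR=1119099681/16777216
(2,3): OLD=17848910425/134217728 → NEW=255, ERR=-16376610215/134217728
(2,4): OLD=287359797387/4294967296 → NEW=0, ERR=287359797387/4294967296
(2,5): OLD=16501158274685/68719476736 → NEW=255, ERR=-1022308292995/68719476736
(3,0): OLD=2858133761/16777216 → NEW=255, ERR=-1420056319/16777216
(3,1): OLD=8651622637/134217728 → NEW=0, ERR=8651622637/134217728
(3,2): OLD=145455772695/1073741824 → NEW=255, ERR=-128348392425/1073741824
(3,3): OLD=6754306286789/68719476736 → NEW=0, ERR=6754306286789/68719476736
Target (3,3): original=172, with diffused error = 6754306286789/68719476736

Answer: 6754306286789/68719476736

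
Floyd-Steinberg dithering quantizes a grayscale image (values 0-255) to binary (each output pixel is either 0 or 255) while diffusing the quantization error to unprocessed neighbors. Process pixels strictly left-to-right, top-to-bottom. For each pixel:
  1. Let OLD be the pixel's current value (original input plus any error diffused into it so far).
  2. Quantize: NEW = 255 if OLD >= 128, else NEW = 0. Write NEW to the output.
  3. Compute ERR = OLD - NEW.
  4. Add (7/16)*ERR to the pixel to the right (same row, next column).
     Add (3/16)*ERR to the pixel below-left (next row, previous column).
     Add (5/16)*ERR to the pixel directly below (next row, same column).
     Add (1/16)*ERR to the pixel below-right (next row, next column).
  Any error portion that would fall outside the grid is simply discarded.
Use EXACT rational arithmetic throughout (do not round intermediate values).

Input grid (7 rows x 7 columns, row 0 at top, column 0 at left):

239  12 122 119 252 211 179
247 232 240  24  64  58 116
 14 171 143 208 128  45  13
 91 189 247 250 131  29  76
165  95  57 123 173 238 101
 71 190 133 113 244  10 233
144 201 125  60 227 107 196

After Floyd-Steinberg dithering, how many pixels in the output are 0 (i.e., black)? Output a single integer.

(0,0): OLD=239 → NEW=255, ERR=-16
(0,1): OLD=5 → NEW=0, ERR=5
(0,2): OLD=1987/16 → NEW=0, ERR=1987/16
(0,3): OLD=44373/256 → NEW=255, ERR=-20907/256
(0,4): OLD=885843/4096 → NEW=255, ERR=-158637/4096
(0,5): OLD=12717637/65536 → NEW=255, ERR=-3994043/65536
(0,6): OLD=159736803/1048576 → NEW=255, ERR=-107650077/1048576
(1,0): OLD=3887/16 → NEW=255, ERR=-193/16
(1,1): OLD=32073/128 → NEW=255, ERR=-567/128
(1,2): OLD=1072621/4096 → NEW=255, ERR=28141/4096
(1,3): OLD=32513/16384 → NEW=0, ERR=32513/16384
(1,4): OLD=37993947/1048576 → NEW=0, ERR=37993947/1048576
(1,5): OLD=277975707/8388608 → NEW=0, ERR=277975707/8388608
(1,6): OLD=12697845813/134217728 → NEW=0, ERR=12697845813/134217728
(2,0): OLD=19251/2048 → NEW=0, ERR=19251/2048
(2,1): OLD=11420465/65536 → NEW=255, ERR=-5291215/65536
(2,2): OLD=115258995/1048576 → NEW=0, ERR=115258995/1048576
(2,3): OLD=2214031995/8388608 → NEW=255, ERR=74936955/8388608
(2,4): OLD=10037379763/67108864 → NEW=255, ERR=-7075380557/67108864
(2,5): OLD=62776255577/2147483648 → NEW=0, ERR=62776255577/2147483648
(2,6): OLD=1973099833855/34359738368 → NEW=0, ERR=1973099833855/34359738368
(3,0): OLD=82626931/1048576 → NEW=0, ERR=82626931/1048576
(3,1): OLD=1840809319/8388608 → NEW=255, ERR=-298285721/8388608
(3,2): OLD=17610836957/67108864 → NEW=255, ERR=498076637/67108864
(3,3): OLD=65267476167/268435456 → NEW=255, ERR=-3183565113/268435456
(3,4): OLD=3398297817971/34359738368 → NEW=0, ERR=3398297817971/34359738368
(3,5): OLD=23524904215545/274877906944 → NEW=0, ERR=23524904215545/274877906944
(3,6): OLD=585885218420775/4398046511104 → NEW=255, ERR=-535616641910745/4398046511104
(4,0): OLD=24556145197/134217728 → NEW=255, ERR=-9669375443/134217728
(4,1): OLD=126027167769/2147483648 → NEW=0, ERR=126027167769/2147483648
(4,2): OLD=2767620815991/34359738368 → NEW=0, ERR=2767620815991/34359738368
(4,3): OLD=47702868919949/274877906944 → NEW=255, ERR=-22390997350771/274877906944
(4,4): OLD=403685859827679/2199023255552 → NEW=255, ERR=-157065070338081/2199023255552
(4,5): OLD=15258974661762551/70368744177664 → NEW=255, ERR=-2685055103541769/70368744177664
(4,6): OLD=58093548992632561/1125899906842624 → NEW=0, ERR=58093548992632561/1125899906842624
(5,0): OLD=2044072891995/34359738368 → NEW=0, ERR=2044072891995/34359738368
(5,1): OLD=67335895319385/274877906944 → NEW=255, ERR=-2757970951335/274877906944
(5,2): OLD=312648853689623/2199023255552 → NEW=255, ERR=-248102076476137/2199023255552
(5,3): OLD=524706068941699/17592186044416 → NEW=0, ERR=524706068941699/17592186044416
(5,4): OLD=250493675313452185/1125899906842624 → NEW=255, ERR=-36610800931416935/1125899906842624
(5,5): OLD=-98536349371820007/9007199254740992 → NEW=0, ERR=-98536349371820007/9007199254740992
(5,6): OLD=34869139282523634135/144115188075855872 → NEW=255, ERR=-1880233676819613225/144115188075855872
(6,0): OLD=706807700424771/4398046511104 → NEW=255, ERR=-414694159906749/4398046511104
(6,1): OLD=9793649655574959/70368744177664 → NEW=255, ERR=-8150380109729361/70368744177664
(6,2): OLD=49578927614799181/1125899906842624 → NEW=0, ERR=49578927614799181/1125899906842624
(6,3): OLD=679480839991912019/9007199254740992 → NEW=0, ERR=679480839991912019/9007199254740992
(6,4): OLD=4497390249386084943/18014398509481984 → NEW=255, ERR=-96281370531820977/18014398509481984
(6,5): OLD=223123653736657470237/2305843009213693952 → NEW=0, ERR=223123653736657470237/2305843009213693952
(6,6): OLD=8617345253465991545339/36893488147419103232 → NEW=255, ERR=-790494224125879778821/36893488147419103232
Output grid:
  Row 0: #..####  (2 black, running=2)
  Row 1: ###....  (4 black, running=6)
  Row 2: .#.##..  (4 black, running=10)
  Row 3: .###..#  (3 black, running=13)
  Row 4: #..###.  (3 black, running=16)
  Row 5: .##.#.#  (3 black, running=19)
  Row 6: ##..#.#  (3 black, running=22)

Answer: 22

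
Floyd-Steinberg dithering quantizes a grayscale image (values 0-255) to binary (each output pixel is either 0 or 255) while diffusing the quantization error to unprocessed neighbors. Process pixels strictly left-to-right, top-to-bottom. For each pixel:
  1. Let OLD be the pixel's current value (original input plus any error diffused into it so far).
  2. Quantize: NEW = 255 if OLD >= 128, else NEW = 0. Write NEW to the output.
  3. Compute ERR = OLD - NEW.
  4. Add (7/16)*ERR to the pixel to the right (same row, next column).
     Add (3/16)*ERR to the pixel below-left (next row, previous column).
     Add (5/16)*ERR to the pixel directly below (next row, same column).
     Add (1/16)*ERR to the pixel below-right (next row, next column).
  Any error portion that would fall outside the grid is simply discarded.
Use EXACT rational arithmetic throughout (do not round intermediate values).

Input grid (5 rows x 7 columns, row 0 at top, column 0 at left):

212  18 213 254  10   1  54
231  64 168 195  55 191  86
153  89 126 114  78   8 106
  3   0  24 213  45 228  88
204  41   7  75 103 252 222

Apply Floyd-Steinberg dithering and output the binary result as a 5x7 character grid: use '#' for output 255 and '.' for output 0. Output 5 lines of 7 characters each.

Answer: #.##...
#.##.#.
#.....#
...#.#.
#..#.##

Derivation:
(0,0): OLD=212 → NEW=255, ERR=-43
(0,1): OLD=-13/16 → NEW=0, ERR=-13/16
(0,2): OLD=54437/256 → NEW=255, ERR=-10843/256
(0,3): OLD=964483/4096 → NEW=255, ERR=-79997/4096
(0,4): OLD=95381/65536 → NEW=0, ERR=95381/65536
(0,5): OLD=1716243/1048576 → NEW=0, ERR=1716243/1048576
(0,6): OLD=917983365/16777216 → NEW=0, ERR=917983365/16777216
(1,0): OLD=55657/256 → NEW=255, ERR=-9623/256
(1,1): OLD=75103/2048 → NEW=0, ERR=75103/2048
(1,2): OLD=10950731/65536 → NEW=255, ERR=-5760949/65536
(1,3): OLD=38814063/262144 → NEW=255, ERR=-28032657/262144
(1,4): OLD=130132461/16777216 → NEW=0, ERR=130132461/16777216
(1,5): OLD=27548883197/134217728 → NEW=255, ERR=-6676637443/134217728
(1,6): OLD=174886145331/2147483648 → NEW=0, ERR=174886145331/2147483648
(2,0): OLD=4853893/32768 → NEW=255, ERR=-3501947/32768
(2,1): OLD=36566151/1048576 → NEW=0, ERR=36566151/1048576
(2,2): OLD=1611077205/16777216 → NEW=0, ERR=1611077205/16777216
(2,3): OLD=15912163309/134217728 → NEW=0, ERR=15912163309/134217728
(2,4): OLD=124855766717/1073741824 → NEW=0, ERR=124855766717/1073741824
(2,5): OLD=2030043036543/34359738368 → NEW=0, ERR=2030043036543/34359738368
(2,6): OLD=84766089969001/549755813888 → NEW=255, ERR=-55421642572439/549755813888
(3,0): OLD=-400281419/16777216 → NEW=0, ERR=-400281419/16777216
(3,1): OLD=1581778449/134217728 → NEW=0, ERR=1581778449/134217728
(3,2): OLD=89736051075/1073741824 → NEW=0, ERR=89736051075/1073741824
(3,3): OLD=1350406816837/4294967296 → NEW=255, ERR=255190156357/4294967296
(3,4): OLD=69170225972405/549755813888 → NEW=0, ERR=69170225972405/549755813888
(3,5): OLD=1274882729317743/4398046511104 → NEW=255, ERR=153380868986223/4398046511104
(3,6): OLD=5309095376317937/70368744177664 → NEW=0, ERR=5309095376317937/70368744177664
(4,0): OLD=426820742779/2147483648 → NEW=255, ERR=-120787587461/2147483648
(4,1): OLD=1176958721599/34359738368 → NEW=0, ERR=1176958721599/34359738368
(4,2): OLD=32974268955921/549755813888 → NEW=0, ERR=32974268955921/549755813888
(4,3): OLD=653652047746571/4398046511104 → NEW=255, ERR=-467849812584949/4398046511104
(4,4): OLD=3730649164084593/35184372088832 → NEW=0, ERR=3730649164084593/35184372088832
(4,5): OLD=373007409393845041/1125899906842624 → NEW=255, ERR=85902933148975921/1125899906842624
(4,6): OLD=5064510133713739943/18014398509481984 → NEW=255, ERR=470838513795834023/18014398509481984
Row 0: #.##...
Row 1: #.##.#.
Row 2: #.....#
Row 3: ...#.#.
Row 4: #..#.##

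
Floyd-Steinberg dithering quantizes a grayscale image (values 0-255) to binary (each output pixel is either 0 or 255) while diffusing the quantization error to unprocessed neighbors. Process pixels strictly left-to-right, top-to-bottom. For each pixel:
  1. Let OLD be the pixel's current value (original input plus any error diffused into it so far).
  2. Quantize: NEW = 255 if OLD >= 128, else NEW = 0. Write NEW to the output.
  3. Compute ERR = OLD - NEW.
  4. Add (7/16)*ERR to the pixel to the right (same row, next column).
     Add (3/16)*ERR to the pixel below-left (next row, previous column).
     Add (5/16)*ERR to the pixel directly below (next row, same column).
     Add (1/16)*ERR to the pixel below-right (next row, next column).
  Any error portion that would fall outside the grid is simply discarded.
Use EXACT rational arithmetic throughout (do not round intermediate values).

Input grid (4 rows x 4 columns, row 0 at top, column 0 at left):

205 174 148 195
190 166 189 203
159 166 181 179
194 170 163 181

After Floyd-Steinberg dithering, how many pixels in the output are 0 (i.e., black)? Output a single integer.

Answer: 4

Derivation:
(0,0): OLD=205 → NEW=255, ERR=-50
(0,1): OLD=1217/8 → NEW=255, ERR=-823/8
(0,2): OLD=13183/128 → NEW=0, ERR=13183/128
(0,3): OLD=491641/2048 → NEW=255, ERR=-30599/2048
(1,0): OLD=19851/128 → NEW=255, ERR=-12789/128
(1,1): OLD=108877/1024 → NEW=0, ERR=108877/1024
(1,2): OLD=8469585/32768 → NEW=255, ERR=113745/32768
(1,3): OLD=108153607/524288 → NEW=255, ERR=-25539833/524288
(2,0): OLD=2420127/16384 → NEW=255, ERR=-1757793/16384
(2,1): OLD=76910277/524288 → NEW=255, ERR=-56783163/524288
(2,2): OLD=138635129/1048576 → NEW=255, ERR=-128751751/1048576
(2,3): OLD=1850100917/16777216 → NEW=0, ERR=1850100917/16777216
(3,0): OLD=1175793583/8388608 → NEW=255, ERR=-963301457/8388608
(3,1): OLD=7541218481/134217728 → NEW=0, ERR=7541218481/134217728
(3,2): OLD=350293175631/2147483648 → NEW=255, ERR=-197315154609/2147483648
(3,3): OLD=5758287563177/34359738368 → NEW=255, ERR=-3003445720663/34359738368
Output grid:
  Row 0: ##.#  (1 black, running=1)
  Row 1: #.##  (1 black, running=2)
  Row 2: ###.  (1 black, running=3)
  Row 3: #.##  (1 black, running=4)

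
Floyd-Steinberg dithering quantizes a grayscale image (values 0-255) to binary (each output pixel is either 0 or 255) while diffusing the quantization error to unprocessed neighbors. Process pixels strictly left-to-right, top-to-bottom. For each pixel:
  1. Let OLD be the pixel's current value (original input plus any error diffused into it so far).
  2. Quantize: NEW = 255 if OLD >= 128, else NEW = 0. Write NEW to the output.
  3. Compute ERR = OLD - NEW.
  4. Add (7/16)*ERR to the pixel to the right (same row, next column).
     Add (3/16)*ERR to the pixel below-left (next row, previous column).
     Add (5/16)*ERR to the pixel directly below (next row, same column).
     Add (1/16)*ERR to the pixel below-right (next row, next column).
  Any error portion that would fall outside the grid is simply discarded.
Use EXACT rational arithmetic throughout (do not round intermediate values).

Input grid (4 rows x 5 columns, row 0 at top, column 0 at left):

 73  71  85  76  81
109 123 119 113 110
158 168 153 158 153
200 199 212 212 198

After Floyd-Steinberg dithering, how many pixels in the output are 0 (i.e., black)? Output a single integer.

Answer: 8

Derivation:
(0,0): OLD=73 → NEW=0, ERR=73
(0,1): OLD=1647/16 → NEW=0, ERR=1647/16
(0,2): OLD=33289/256 → NEW=255, ERR=-31991/256
(0,3): OLD=87359/4096 → NEW=0, ERR=87359/4096
(0,4): OLD=5919929/65536 → NEW=0, ERR=5919929/65536
(1,0): OLD=38685/256 → NEW=255, ERR=-26595/256
(1,1): OLD=186059/2048 → NEW=0, ERR=186059/2048
(1,2): OLD=8528039/65536 → NEW=255, ERR=-8183641/65536
(1,3): OLD=19440603/262144 → NEW=0, ERR=19440603/262144
(1,4): OLD=721447217/4194304 → NEW=255, ERR=-348100303/4194304
(2,0): OLD=4671721/32768 → NEW=255, ERR=-3684119/32768
(2,1): OLD=122993299/1048576 → NEW=0, ERR=122993299/1048576
(2,2): OLD=3101725305/16777216 → NEW=255, ERR=-1176464775/16777216
(2,3): OLD=34126325851/268435456 → NEW=0, ERR=34126325851/268435456
(2,4): OLD=804529357757/4294967296 → NEW=255, ERR=-290687302723/4294967296
(3,0): OLD=3134964057/16777216 → NEW=255, ERR=-1143226023/16777216
(3,1): OLD=24919937125/134217728 → NEW=255, ERR=-9305583515/134217728
(3,2): OLD=820002977639/4294967296 → NEW=255, ERR=-275213682841/4294967296
(3,3): OLD=1774862808207/8589934592 → NEW=255, ERR=-415570512753/8589934592
(3,4): OLD=22489088598187/137438953472 → NEW=255, ERR=-12557844537173/137438953472
Output grid:
  Row 0: ..#..  (4 black, running=4)
  Row 1: #.#.#  (2 black, running=6)
  Row 2: #.#.#  (2 black, running=8)
  Row 3: #####  (0 black, running=8)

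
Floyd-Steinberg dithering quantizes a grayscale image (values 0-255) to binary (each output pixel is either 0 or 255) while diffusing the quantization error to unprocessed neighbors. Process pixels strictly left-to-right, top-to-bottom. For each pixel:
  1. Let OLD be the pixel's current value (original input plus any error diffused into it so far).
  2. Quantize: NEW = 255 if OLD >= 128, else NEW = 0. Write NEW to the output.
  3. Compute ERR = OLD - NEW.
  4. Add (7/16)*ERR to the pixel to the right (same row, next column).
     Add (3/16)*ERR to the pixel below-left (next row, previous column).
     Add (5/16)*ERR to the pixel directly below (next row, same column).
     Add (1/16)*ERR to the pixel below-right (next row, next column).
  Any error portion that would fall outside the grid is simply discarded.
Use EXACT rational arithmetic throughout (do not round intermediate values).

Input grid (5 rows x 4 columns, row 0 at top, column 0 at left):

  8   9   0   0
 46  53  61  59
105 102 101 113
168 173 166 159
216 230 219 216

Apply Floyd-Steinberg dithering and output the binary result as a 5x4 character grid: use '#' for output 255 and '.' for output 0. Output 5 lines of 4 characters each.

Answer: ....
....
#.#.
##.#
####

Derivation:
(0,0): OLD=8 → NEW=0, ERR=8
(0,1): OLD=25/2 → NEW=0, ERR=25/2
(0,2): OLD=175/32 → NEW=0, ERR=175/32
(0,3): OLD=1225/512 → NEW=0, ERR=1225/512
(1,0): OLD=1627/32 → NEW=0, ERR=1627/32
(1,1): OLD=20653/256 → NEW=0, ERR=20653/256
(1,2): OLD=812929/8192 → NEW=0, ERR=812929/8192
(1,3): OLD=13566551/131072 → NEW=0, ERR=13566551/131072
(2,0): OLD=557119/4096 → NEW=255, ERR=-487361/4096
(2,1): OLD=12706069/131072 → NEW=0, ERR=12706069/131072
(2,2): OLD=52132893/262144 → NEW=255, ERR=-14713827/262144
(2,3): OLD=532638801/4194304 → NEW=0, ERR=532638801/4194304
(3,0): OLD=312461983/2097152 → NEW=255, ERR=-222311777/2097152
(3,1): OLD=4662559137/33554432 → NEW=255, ERR=-3893821023/33554432
(3,2): OLD=68483059839/536870912 → NEW=0, ERR=68483059839/536870912
(3,3): OLD=2155935933945/8589934592 → NEW=255, ERR=-34497387015/8589934592
(4,0): OLD=86497711763/536870912 → NEW=255, ERR=-50404370797/536870912
(4,1): OLD=729943021673/4294967296 → NEW=255, ERR=-365273638807/4294967296
(4,2): OLD=29363634311257/137438953472 → NEW=255, ERR=-5683298824103/137438953472
(4,3): OLD=449977803788095/2199023255552 → NEW=255, ERR=-110773126377665/2199023255552
Row 0: ....
Row 1: ....
Row 2: #.#.
Row 3: ##.#
Row 4: ####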